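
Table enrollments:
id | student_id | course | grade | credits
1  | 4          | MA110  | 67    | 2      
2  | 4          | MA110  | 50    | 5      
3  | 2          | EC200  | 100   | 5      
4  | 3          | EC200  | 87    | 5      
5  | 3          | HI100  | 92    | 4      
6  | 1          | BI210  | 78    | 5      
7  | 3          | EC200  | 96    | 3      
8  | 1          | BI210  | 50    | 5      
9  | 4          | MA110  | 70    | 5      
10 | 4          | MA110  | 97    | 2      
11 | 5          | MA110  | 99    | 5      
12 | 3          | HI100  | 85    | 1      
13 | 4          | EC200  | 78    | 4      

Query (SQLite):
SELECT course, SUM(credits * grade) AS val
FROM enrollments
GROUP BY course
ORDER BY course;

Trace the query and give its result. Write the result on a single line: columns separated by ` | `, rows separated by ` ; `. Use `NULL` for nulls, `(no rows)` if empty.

For each row compute credits * grade.
Group by course; take SUM of the expression per group.
  BI210: ids {6, 8} → SUM(credits * grade)=640
  EC200: ids {3, 4, 7, 13} → SUM(credits * grade)=1535
  HI100: ids {5, 12} → SUM(credits * grade)=453
  MA110: ids {1, 2, 9, 10, 11} → SUM(credits * grade)=1423

BI210 | 640 ; EC200 | 1535 ; HI100 | 453 ; MA110 | 1423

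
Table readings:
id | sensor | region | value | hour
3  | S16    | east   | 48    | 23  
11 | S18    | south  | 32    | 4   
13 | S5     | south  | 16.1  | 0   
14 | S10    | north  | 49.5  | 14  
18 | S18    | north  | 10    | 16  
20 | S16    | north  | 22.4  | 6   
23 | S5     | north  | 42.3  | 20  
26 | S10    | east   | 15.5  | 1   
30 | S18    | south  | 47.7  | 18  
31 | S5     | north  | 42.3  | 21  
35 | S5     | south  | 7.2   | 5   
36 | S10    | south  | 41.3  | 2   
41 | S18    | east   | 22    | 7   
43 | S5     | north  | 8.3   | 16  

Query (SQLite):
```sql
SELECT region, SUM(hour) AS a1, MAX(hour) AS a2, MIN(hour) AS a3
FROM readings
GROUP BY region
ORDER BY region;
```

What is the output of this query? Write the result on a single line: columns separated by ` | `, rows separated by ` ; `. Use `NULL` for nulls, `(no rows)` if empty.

east | 31 | 23 | 1 ; north | 93 | 21 | 6 ; south | 29 | 18 | 0

Group readings by region.
Per group compute: SUM(hour), MAX(hour), MIN(hour).
  east: ids {3, 26, 41} → SUM(hour)=31, MAX(hour)=23, MIN(hour)=1
  north: ids {14, 18, 20, 23, 31, 43} → SUM(hour)=93, MAX(hour)=21, MIN(hour)=6
  south: ids {11, 13, 30, 35, 36} → SUM(hour)=29, MAX(hour)=18, MIN(hour)=0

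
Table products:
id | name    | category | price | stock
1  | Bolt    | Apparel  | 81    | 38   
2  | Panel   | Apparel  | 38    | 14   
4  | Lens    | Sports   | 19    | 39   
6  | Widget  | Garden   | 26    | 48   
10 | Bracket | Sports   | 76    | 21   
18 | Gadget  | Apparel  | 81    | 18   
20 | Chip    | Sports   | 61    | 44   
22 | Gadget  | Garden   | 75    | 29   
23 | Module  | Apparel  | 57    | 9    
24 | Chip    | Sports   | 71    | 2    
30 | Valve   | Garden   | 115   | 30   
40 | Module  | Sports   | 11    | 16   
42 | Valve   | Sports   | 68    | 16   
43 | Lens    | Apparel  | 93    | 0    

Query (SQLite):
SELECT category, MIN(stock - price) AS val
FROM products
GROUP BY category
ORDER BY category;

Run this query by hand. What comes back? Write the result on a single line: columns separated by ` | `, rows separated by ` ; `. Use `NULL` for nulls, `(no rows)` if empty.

For each row compute stock - price.
Group by category; take MIN of the expression per group.
  Apparel: ids {1, 2, 18, 23, 43} → MIN(stock - price)=-93
  Garden: ids {6, 22, 30} → MIN(stock - price)=-85
  Sports: ids {4, 10, 20, 24, 40, 42} → MIN(stock - price)=-69

Apparel | -93 ; Garden | -85 ; Sports | -69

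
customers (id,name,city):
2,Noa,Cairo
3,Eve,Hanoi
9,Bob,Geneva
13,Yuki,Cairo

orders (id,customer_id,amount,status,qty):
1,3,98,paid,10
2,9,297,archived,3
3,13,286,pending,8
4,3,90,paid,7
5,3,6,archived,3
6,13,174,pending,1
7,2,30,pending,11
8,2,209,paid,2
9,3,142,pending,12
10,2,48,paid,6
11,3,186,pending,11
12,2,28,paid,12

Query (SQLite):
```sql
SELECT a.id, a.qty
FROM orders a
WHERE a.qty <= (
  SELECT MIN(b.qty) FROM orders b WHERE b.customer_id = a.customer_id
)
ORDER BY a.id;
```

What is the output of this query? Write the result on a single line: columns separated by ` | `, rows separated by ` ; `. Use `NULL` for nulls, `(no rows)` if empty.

2 | 3 ; 5 | 3 ; 6 | 1 ; 8 | 2

For each orders row a, compute MIN(qty) over rows sharing a.customer_id.
Keep row a if a.qty <= that per-group MIN.
  customer_id=2: MIN(qty) = 2
  customer_id=3: MIN(qty) = 3
  customer_id=9: MIN(qty) = 3
  customer_id=13: MIN(qty) = 1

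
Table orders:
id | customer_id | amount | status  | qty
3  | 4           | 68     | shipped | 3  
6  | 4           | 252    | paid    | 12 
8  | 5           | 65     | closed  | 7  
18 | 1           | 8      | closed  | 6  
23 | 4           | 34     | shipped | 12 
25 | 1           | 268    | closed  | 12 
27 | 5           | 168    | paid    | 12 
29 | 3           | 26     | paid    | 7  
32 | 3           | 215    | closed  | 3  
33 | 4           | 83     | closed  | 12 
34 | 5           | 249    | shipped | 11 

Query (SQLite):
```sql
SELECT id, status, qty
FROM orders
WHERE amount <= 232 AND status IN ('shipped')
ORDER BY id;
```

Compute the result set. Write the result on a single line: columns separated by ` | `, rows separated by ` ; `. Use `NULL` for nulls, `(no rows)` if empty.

3 | shipped | 3 ; 23 | shipped | 12

amount <= 232: ids {3, 8, 18, 23, 27, 29, 32, 33}
status IN ('shipped'): ids {3, 23, 34}
Combine with AND.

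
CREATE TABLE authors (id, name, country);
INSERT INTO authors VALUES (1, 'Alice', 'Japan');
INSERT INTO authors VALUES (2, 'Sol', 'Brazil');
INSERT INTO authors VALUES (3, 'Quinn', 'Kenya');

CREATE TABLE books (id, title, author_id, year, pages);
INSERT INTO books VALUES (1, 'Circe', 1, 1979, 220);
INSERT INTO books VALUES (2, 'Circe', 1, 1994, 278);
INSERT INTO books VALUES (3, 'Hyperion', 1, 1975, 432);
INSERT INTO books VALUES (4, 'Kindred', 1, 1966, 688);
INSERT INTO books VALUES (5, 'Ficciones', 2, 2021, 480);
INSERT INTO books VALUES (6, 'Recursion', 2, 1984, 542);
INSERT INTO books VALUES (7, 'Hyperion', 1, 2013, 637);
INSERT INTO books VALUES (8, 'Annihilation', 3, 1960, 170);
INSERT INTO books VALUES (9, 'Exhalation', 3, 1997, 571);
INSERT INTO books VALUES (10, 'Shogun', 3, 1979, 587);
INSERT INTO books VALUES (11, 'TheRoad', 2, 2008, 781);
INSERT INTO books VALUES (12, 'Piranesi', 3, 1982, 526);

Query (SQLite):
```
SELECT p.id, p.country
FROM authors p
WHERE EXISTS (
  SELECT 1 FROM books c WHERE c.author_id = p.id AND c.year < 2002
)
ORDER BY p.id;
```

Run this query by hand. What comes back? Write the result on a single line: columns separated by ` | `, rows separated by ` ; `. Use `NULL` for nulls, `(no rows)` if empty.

1 | Japan ; 2 | Brazil ; 3 | Kenya

For each authors row, check whether any books with matching author_id has year < 2002.
Keep rows where that is true.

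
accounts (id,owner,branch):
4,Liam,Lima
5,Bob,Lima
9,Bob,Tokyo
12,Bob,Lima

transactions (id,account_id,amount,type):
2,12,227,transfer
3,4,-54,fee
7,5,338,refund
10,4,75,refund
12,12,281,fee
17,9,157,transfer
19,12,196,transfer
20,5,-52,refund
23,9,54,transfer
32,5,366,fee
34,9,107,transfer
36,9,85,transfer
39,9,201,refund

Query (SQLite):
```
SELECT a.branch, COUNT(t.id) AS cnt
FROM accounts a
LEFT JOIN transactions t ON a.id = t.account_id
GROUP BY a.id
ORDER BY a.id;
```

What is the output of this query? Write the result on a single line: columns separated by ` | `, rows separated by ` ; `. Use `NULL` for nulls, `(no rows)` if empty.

Lima | 2 ; Lima | 3 ; Tokyo | 5 ; Lima | 3

LEFT JOIN keeps every accounts row; unmatched ones get NULL for transactions columns.
Group by accounts.id and compute COUNT(t.id). COUNT(col) of an all-NULL group is 0.
  4: ids {3, 10} → COUNT(t.id)=2
  5: ids {7, 20, 32} → COUNT(t.id)=3
  9: ids {17, 23, 34, 36, 39} → COUNT(t.id)=5
  12: ids {2, 12, 19} → COUNT(t.id)=3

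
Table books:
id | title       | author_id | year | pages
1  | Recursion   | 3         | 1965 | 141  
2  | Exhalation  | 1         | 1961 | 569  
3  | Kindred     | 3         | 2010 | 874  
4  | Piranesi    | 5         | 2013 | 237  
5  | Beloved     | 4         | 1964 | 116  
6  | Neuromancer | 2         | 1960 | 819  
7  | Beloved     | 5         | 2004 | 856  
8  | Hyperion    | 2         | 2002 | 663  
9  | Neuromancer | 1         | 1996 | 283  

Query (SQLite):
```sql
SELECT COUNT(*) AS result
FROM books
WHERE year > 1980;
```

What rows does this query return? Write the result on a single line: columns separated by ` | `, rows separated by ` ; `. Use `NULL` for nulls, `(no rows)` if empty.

5

Rows where year > 1980 → pages values: [874, 237, 856, 663, 283].
COUNT(*) counts rows → 5.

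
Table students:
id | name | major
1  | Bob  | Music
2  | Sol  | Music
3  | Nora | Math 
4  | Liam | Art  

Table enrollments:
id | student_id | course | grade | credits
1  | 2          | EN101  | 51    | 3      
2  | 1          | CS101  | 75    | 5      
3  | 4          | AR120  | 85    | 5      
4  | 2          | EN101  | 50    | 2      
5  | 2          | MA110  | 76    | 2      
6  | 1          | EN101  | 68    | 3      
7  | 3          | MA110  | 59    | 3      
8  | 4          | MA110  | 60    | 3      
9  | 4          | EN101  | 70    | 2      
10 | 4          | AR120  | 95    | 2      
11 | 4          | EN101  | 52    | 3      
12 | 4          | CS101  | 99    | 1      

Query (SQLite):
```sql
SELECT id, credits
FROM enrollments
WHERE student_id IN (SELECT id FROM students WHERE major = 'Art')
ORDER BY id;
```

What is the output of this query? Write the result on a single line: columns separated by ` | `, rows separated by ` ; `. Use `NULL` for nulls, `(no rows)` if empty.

Inner query: students.id where major = 'Art'.
Outer: keep enrollments rows whose student_id is in that set.
Inner query → {4}

3 | 5 ; 8 | 3 ; 9 | 2 ; 10 | 2 ; 11 | 3 ; 12 | 1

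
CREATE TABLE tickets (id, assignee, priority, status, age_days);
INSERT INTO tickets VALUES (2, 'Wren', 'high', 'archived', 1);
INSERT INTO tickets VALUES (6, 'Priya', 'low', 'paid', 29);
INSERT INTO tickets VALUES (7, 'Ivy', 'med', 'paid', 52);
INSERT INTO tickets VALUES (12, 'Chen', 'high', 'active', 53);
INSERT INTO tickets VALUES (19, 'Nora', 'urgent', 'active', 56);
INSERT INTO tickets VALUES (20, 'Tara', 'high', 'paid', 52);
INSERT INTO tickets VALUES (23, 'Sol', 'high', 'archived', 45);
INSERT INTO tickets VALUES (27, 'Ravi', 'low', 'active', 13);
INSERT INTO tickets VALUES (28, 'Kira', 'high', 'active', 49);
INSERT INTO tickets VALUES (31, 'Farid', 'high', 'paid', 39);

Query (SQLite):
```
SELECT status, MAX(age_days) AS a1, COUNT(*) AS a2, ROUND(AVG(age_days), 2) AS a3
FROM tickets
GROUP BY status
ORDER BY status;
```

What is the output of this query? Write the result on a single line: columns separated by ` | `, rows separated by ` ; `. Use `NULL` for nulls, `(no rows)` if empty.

Group tickets by status.
Per group compute: MAX(age_days), COUNT(*), ROUND(AVG(age_days), 2).
  active: ids {12, 19, 27, 28} → MAX(age_days)=56, COUNT(*)=4, ROUND(AVG(age_days), 2)=42.75
  archived: ids {2, 23} → MAX(age_days)=45, COUNT(*)=2, ROUND(AVG(age_days), 2)=23
  paid: ids {6, 7, 20, 31} → MAX(age_days)=52, COUNT(*)=4, ROUND(AVG(age_days), 2)=43

active | 56 | 4 | 42.75 ; archived | 45 | 2 | 23 ; paid | 52 | 4 | 43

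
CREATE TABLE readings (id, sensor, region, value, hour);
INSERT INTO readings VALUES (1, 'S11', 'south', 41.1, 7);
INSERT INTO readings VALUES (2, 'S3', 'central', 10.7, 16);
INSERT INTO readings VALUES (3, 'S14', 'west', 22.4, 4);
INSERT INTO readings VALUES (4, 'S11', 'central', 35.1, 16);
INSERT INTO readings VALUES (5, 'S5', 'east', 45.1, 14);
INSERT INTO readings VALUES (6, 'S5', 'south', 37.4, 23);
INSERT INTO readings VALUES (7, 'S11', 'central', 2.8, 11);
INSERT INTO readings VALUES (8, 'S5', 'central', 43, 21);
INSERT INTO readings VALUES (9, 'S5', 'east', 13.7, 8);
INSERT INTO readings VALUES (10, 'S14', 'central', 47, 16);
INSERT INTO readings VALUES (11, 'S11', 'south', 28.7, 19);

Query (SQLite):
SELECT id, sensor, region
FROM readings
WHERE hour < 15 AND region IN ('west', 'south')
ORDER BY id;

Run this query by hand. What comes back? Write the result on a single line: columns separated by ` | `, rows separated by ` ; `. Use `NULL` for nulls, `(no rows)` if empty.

hour < 15: ids {1, 3, 5, 7, 9}
region IN ('west', 'south'): ids {1, 3, 6, 11}
Combine with AND.

1 | S11 | south ; 3 | S14 | west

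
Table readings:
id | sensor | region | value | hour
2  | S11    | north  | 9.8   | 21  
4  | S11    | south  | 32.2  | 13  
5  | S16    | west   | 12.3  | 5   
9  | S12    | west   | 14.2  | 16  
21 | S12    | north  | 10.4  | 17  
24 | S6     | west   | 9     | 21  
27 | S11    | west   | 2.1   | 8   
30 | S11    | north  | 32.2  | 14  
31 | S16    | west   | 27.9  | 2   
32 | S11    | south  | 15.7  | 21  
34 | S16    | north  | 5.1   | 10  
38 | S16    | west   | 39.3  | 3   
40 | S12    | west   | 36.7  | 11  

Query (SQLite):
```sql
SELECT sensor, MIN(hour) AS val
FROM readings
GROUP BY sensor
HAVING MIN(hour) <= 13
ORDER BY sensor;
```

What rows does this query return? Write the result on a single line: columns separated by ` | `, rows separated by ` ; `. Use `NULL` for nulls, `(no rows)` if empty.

S11 | 8 ; S12 | 11 ; S16 | 2

Partition readings by sensor; compute MIN(hour) within each group.
HAVING: keep groups where MIN(hour) <= 13.
  S11: ids {2, 4, 27, 30, 32} → MIN(hour)=8
  S12: ids {9, 21, 40} → MIN(hour)=11
  S16: ids {5, 31, 34, 38} → MIN(hour)=2
  S6: ids {24} → MIN(hour)=21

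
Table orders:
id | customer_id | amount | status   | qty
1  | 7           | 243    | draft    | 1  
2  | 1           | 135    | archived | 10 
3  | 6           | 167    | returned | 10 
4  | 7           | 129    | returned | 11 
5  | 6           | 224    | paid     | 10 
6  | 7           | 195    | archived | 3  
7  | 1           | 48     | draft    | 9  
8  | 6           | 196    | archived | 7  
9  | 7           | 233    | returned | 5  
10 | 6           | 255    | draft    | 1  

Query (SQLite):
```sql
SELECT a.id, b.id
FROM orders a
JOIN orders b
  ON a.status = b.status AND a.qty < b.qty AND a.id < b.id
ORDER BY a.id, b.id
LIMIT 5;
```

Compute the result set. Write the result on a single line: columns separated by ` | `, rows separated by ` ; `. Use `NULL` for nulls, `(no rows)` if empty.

Pairs (a,b) with same status, a.qty < b.qty, a.id < b.id.
status groups: archived:{2,6,8} draft:{1,7,10} paid:{5} returned:{3,4,9}
Ordered by (a.id, b.id); first 5.

1 | 7 ; 3 | 4 ; 6 | 8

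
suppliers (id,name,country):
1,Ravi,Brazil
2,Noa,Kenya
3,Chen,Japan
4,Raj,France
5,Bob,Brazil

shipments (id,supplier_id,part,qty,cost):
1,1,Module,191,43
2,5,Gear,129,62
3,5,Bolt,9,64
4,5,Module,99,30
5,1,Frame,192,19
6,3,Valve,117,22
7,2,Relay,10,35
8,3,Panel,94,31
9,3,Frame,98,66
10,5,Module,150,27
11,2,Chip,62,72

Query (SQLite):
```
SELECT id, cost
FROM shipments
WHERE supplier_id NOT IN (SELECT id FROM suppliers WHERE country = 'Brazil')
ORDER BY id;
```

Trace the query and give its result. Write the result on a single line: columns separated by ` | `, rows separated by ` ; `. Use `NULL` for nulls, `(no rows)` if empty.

Inner query: suppliers.id where country = 'Brazil'.
Outer: keep shipments rows whose supplier_id is not in that set.
Inner query → {1, 5}

6 | 22 ; 7 | 35 ; 8 | 31 ; 9 | 66 ; 11 | 72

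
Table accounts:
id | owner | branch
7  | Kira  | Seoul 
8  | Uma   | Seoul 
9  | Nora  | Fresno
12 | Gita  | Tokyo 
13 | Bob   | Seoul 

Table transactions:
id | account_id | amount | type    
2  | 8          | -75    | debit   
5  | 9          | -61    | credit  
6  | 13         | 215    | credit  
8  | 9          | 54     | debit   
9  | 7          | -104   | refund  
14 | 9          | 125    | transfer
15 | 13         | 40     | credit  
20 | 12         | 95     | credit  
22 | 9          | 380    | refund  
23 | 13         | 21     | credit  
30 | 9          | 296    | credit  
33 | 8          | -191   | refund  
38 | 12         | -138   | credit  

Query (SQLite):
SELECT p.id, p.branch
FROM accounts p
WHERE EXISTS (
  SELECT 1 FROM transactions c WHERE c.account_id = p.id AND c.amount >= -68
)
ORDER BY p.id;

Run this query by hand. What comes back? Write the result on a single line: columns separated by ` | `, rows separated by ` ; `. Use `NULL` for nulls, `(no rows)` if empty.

For each accounts row, check whether any transactions with matching account_id has amount >= -68.
Keep rows where that is true.

9 | Fresno ; 12 | Tokyo ; 13 | Seoul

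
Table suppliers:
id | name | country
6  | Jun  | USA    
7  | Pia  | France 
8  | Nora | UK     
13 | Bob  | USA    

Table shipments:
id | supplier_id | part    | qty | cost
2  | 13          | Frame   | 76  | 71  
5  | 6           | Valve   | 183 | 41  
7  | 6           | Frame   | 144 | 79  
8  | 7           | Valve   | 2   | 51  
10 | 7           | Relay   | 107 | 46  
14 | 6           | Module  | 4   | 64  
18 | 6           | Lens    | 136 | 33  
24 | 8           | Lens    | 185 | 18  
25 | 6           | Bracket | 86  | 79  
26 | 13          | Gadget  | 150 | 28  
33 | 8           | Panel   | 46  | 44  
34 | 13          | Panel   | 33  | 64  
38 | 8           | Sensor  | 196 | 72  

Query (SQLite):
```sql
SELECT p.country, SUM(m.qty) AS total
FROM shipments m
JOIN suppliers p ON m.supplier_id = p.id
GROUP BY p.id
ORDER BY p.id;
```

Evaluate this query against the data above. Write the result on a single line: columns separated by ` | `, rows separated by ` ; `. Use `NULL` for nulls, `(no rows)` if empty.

USA | 553 ; France | 109 ; UK | 427 ; USA | 259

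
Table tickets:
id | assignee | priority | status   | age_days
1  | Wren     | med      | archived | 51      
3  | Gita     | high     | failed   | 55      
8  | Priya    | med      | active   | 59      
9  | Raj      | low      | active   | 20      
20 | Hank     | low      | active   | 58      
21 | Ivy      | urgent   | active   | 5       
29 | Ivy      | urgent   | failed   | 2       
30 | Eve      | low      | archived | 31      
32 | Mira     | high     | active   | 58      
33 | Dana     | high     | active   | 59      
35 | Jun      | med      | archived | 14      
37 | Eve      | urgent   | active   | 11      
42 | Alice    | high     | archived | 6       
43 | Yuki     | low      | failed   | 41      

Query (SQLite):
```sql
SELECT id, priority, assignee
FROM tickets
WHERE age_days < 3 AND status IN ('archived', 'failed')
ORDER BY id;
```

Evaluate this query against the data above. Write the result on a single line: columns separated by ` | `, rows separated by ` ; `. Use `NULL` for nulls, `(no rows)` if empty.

29 | urgent | Ivy

age_days < 3: ids {29}
status IN ('archived', 'failed'): ids {1, 3, 29, 30, 35, 42, 43}
Combine with AND.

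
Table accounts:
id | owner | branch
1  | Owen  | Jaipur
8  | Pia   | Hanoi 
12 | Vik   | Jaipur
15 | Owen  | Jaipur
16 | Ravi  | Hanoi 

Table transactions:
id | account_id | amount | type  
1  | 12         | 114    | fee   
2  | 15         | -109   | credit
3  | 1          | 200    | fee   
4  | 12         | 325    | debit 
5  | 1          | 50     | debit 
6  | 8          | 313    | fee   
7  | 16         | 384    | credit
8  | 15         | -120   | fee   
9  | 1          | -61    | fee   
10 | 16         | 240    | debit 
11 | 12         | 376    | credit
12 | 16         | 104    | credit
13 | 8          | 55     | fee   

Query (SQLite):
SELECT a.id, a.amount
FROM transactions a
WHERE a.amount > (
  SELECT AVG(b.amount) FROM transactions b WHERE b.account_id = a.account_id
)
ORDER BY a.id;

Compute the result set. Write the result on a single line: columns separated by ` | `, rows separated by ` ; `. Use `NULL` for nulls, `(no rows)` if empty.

For each transactions row a, compute AVG(amount) over rows sharing a.account_id.
Keep row a if a.amount > that per-group AVG.
  account_id=1: AVG(amount) = 63.0
  account_id=8: AVG(amount) = 184.0
  account_id=12: AVG(amount) = 271.666667
  account_id=15: AVG(amount) = -114.5
  account_id=16: AVG(amount) = 242.666667

2 | -109 ; 3 | 200 ; 4 | 325 ; 6 | 313 ; 7 | 384 ; 11 | 376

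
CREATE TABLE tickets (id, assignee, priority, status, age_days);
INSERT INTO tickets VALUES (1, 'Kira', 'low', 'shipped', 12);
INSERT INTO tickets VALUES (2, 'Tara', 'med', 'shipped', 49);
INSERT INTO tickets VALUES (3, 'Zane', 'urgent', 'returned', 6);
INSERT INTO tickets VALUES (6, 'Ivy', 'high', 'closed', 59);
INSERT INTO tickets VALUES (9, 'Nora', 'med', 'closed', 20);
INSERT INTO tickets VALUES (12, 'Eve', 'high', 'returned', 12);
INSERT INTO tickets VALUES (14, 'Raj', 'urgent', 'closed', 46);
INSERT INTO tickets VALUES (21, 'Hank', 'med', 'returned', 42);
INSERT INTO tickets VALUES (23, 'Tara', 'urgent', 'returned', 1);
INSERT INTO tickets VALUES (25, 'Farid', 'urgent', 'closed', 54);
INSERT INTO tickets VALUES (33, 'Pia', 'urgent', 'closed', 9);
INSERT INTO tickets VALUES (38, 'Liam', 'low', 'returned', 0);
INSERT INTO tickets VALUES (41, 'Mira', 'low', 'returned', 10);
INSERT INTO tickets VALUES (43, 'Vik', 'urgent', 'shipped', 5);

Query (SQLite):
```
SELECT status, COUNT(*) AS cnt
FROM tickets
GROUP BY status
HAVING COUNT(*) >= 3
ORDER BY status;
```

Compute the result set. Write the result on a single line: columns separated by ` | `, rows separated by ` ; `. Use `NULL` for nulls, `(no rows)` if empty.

Partition tickets by status; compute COUNT(*) within each group.
HAVING: keep groups with count ≥ 3.
  closed: ids {6, 9, 14, 25, 33} → COUNT(*)=5
  returned: ids {3, 12, 21, 23, 38, 41} → COUNT(*)=6
  shipped: ids {1, 2, 43} → COUNT(*)=3

closed | 5 ; returned | 6 ; shipped | 3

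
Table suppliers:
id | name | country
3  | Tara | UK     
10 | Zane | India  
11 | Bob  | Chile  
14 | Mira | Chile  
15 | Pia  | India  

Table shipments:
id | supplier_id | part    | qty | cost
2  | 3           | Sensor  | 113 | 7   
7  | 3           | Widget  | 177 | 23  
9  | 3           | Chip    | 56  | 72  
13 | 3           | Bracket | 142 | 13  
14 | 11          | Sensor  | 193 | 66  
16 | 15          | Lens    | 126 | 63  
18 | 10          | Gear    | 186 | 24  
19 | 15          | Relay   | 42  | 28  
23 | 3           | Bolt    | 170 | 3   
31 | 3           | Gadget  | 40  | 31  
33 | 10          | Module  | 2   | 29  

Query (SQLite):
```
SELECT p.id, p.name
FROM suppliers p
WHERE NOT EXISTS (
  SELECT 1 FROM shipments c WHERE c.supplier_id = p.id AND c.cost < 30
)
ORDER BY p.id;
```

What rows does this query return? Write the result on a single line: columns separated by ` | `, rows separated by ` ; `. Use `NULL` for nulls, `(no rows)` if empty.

11 | Bob ; 14 | Mira

For each suppliers row, check whether any shipments with matching supplier_id has cost < 30.
Keep rows where that is false.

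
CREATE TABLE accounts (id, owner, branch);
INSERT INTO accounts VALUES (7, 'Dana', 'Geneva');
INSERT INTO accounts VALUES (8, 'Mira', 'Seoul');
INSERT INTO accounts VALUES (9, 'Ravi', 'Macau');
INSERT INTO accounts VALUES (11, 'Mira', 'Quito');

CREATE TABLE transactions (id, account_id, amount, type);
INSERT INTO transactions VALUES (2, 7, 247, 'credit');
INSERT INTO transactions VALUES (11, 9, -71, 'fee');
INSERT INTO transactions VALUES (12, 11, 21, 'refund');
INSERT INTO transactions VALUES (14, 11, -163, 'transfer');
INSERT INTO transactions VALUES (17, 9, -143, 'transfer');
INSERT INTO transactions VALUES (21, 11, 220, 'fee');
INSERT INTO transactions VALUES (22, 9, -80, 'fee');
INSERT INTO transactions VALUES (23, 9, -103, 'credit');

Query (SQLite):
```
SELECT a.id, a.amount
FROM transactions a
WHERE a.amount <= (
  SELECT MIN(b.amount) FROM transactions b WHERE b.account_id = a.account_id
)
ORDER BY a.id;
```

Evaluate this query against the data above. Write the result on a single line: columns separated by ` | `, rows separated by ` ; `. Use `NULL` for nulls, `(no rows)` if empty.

For each transactions row a, compute MIN(amount) over rows sharing a.account_id.
Keep row a if a.amount <= that per-group MIN.
  account_id=7: MIN(amount) = 247
  account_id=9: MIN(amount) = -143
  account_id=11: MIN(amount) = -163

2 | 247 ; 14 | -163 ; 17 | -143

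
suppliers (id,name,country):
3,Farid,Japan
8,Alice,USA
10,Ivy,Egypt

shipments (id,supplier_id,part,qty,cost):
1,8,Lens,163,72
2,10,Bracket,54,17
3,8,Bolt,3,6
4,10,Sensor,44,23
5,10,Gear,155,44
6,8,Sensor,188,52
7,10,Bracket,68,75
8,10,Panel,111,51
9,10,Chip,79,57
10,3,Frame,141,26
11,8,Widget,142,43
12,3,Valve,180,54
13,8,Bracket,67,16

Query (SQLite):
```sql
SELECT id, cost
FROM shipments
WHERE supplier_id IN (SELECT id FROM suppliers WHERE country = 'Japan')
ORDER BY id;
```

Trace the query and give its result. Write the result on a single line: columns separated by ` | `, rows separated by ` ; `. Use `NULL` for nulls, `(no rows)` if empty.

Inner query: suppliers.id where country = 'Japan'.
Outer: keep shipments rows whose supplier_id is in that set.
Inner query → {3}

10 | 26 ; 12 | 54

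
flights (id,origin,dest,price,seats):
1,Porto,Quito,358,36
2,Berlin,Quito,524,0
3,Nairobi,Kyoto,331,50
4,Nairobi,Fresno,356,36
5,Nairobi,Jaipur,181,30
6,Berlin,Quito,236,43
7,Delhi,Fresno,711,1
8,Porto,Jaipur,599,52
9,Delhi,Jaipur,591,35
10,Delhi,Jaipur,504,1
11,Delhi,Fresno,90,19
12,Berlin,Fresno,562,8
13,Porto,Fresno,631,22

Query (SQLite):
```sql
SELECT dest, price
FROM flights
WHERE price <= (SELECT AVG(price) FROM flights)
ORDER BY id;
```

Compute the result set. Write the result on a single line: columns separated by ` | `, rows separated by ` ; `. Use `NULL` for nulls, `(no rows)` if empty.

Quito | 358 ; Kyoto | 331 ; Fresno | 356 ; Jaipur | 181 ; Quito | 236 ; Fresno | 90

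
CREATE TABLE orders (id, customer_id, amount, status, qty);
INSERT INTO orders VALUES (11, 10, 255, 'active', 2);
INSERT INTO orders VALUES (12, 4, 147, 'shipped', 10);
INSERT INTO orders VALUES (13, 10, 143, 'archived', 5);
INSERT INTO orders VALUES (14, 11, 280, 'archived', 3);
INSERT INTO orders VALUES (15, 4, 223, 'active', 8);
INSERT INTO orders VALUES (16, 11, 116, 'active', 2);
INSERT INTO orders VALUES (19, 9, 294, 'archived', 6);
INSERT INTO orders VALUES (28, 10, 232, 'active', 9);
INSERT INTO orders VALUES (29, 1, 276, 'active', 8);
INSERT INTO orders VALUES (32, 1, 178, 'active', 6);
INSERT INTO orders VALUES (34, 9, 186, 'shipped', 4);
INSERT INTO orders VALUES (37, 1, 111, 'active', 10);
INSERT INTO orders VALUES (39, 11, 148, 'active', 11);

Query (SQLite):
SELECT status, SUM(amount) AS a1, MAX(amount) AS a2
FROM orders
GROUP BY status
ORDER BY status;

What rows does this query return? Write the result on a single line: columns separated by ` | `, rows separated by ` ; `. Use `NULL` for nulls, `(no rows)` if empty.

active | 1539 | 276 ; archived | 717 | 294 ; shipped | 333 | 186

Group orders by status.
Per group compute: SUM(amount), MAX(amount).
  active: ids {11, 15, 16, 28, 29, 32, 37, 39} → SUM(amount)=1539, MAX(amount)=276
  archived: ids {13, 14, 19} → SUM(amount)=717, MAX(amount)=294
  shipped: ids {12, 34} → SUM(amount)=333, MAX(amount)=186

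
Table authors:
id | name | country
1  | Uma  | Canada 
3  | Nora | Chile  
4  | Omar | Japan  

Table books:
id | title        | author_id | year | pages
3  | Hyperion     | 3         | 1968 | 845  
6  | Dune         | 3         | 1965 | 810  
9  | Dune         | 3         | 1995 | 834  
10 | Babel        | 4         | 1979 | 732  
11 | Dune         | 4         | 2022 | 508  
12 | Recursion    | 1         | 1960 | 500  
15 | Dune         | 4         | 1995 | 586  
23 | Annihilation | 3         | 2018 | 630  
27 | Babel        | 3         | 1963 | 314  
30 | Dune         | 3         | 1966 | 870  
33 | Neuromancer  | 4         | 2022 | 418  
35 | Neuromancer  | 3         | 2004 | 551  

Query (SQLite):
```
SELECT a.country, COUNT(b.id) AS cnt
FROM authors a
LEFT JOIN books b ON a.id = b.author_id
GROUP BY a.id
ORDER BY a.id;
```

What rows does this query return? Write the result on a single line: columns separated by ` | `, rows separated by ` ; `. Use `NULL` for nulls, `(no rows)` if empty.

LEFT JOIN keeps every authors row; unmatched ones get NULL for books columns.
Group by authors.id and compute COUNT(b.id). COUNT(col) of an all-NULL group is 0.
  1: ids {12} → COUNT(b.id)=1
  3: ids {3, 6, 9, 23, 27, 30, 35} → COUNT(b.id)=7
  4: ids {10, 11, 15, 33} → COUNT(b.id)=4

Canada | 1 ; Chile | 7 ; Japan | 4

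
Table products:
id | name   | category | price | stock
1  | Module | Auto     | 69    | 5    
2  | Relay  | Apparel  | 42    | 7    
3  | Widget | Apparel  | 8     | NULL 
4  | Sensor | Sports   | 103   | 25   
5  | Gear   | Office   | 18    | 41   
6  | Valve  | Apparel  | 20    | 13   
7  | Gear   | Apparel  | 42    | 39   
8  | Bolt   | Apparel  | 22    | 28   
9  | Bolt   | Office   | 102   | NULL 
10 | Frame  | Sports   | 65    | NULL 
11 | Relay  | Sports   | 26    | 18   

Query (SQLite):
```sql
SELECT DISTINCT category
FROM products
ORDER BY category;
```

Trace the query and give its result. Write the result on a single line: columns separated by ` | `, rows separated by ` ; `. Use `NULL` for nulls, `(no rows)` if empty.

Collect distinct category values from products.

Apparel ; Auto ; Office ; Sports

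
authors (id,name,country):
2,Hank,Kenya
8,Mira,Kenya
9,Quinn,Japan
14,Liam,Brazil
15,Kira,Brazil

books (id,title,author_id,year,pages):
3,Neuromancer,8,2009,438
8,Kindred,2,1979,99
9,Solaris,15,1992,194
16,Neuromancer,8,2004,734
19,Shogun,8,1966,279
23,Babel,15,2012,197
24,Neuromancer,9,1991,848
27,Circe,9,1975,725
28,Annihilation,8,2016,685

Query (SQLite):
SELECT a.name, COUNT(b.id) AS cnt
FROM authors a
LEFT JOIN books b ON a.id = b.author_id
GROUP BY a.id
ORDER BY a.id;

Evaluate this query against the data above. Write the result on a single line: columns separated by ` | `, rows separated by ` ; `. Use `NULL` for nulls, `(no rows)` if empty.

LEFT JOIN keeps every authors row; unmatched ones get NULL for books columns.
Group by authors.id and compute COUNT(b.id). COUNT(col) of an all-NULL group is 0.
  2: ids {8} → COUNT(b.id)=1
  8: ids {3, 16, 19, 28} → COUNT(b.id)=4
  9: ids {24, 27} → COUNT(b.id)=2
  14: ids {—} → COUNT(b.id)=0
  15: ids {9, 23} → COUNT(b.id)=2

Hank | 1 ; Mira | 4 ; Quinn | 2 ; Liam | 0 ; Kira | 2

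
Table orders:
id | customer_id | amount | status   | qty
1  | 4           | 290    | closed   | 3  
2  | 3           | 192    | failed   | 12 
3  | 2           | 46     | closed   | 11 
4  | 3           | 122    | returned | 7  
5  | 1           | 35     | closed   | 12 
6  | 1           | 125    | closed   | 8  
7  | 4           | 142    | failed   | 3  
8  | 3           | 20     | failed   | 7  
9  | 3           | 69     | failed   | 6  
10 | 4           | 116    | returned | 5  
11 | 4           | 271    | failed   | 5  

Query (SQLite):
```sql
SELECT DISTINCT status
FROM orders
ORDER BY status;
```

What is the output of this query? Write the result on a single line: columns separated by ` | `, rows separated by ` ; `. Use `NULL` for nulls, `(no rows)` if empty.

closed ; failed ; returned

Collect distinct status values from orders.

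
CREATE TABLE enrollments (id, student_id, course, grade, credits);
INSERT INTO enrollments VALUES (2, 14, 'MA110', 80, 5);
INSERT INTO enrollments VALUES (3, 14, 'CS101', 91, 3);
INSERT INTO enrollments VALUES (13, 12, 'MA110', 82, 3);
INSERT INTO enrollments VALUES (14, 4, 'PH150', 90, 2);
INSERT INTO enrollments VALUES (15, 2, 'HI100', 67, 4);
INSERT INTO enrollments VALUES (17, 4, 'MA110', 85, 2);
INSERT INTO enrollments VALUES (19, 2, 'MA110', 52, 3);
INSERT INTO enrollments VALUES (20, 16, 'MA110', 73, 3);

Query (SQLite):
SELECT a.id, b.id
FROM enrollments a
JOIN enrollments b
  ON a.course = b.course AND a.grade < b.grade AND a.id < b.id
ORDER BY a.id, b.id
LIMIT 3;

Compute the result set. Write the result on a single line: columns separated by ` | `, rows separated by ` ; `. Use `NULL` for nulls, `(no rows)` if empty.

2 | 13 ; 2 | 17 ; 13 | 17

Pairs (a,b) with same course, a.grade < b.grade, a.id < b.id.
course groups: CS101:{3} HI100:{15} MA110:{2,13,17,19,20} PH150:{14}
Ordered by (a.id, b.id); first 3.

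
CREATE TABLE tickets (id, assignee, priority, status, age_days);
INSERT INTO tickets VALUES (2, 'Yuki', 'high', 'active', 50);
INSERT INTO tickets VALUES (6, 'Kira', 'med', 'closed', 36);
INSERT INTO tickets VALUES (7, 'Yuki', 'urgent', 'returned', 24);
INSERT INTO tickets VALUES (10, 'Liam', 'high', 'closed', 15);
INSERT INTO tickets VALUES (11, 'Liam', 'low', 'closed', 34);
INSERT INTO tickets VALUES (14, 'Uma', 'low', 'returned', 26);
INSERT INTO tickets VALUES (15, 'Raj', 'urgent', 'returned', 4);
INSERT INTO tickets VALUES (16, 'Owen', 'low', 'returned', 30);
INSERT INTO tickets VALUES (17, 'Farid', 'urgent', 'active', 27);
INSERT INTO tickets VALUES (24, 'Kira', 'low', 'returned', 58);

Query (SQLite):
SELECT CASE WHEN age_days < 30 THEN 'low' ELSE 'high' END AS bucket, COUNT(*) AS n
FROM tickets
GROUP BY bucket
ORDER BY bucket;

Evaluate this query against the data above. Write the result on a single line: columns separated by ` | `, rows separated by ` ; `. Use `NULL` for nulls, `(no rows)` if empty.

Bucket rows by age_days < 30 → 'low' else 'high'; count each bucket.

high | 5 ; low | 5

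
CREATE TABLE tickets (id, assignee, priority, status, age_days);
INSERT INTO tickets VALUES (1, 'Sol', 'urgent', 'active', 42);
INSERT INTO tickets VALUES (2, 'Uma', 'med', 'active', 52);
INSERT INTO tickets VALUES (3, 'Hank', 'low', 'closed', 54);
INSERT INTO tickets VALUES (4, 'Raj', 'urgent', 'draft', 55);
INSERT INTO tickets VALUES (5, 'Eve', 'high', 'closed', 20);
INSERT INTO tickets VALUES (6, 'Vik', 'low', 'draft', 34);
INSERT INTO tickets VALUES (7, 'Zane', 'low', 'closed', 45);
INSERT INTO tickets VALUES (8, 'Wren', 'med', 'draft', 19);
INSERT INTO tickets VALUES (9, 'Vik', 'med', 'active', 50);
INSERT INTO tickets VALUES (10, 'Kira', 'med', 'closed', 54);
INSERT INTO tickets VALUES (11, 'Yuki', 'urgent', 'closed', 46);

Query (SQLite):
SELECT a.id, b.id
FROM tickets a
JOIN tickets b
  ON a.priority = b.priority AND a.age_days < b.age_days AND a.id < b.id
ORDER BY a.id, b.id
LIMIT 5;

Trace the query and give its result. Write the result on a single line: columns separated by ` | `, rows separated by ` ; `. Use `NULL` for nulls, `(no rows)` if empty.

1 | 4 ; 1 | 11 ; 2 | 10 ; 6 | 7 ; 8 | 9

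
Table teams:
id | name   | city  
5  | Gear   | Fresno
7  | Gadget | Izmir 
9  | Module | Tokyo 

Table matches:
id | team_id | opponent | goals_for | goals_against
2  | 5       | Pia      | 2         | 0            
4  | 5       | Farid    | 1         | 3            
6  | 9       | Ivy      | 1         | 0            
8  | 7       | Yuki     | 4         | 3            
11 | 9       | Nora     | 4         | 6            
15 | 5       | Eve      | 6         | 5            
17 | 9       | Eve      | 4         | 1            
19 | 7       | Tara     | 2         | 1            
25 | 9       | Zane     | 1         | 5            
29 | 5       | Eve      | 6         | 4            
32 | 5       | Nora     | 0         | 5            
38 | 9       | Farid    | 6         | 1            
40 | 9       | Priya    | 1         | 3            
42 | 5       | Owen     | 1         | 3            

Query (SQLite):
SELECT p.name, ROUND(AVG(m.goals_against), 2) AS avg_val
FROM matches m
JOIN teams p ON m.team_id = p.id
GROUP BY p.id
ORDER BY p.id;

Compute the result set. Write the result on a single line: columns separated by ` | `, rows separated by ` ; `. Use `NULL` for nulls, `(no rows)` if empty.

Join each matches row to its teams via team_id.
Group joined rows by teams.id; compute ROUND(AVG(m.goals_against), 2) per group.
  5: ids {2, 4, 15, 29, 32, 42} → ROUND(AVG(m.goals_against), 2)=3.33
  7: ids {8, 19} → ROUND(AVG(m.goals_against), 2)=2
  9: ids {6, 11, 17, 25, 38, 40} → ROUND(AVG(m.goals_against), 2)=2.67

Gear | 3.33 ; Gadget | 2 ; Module | 2.67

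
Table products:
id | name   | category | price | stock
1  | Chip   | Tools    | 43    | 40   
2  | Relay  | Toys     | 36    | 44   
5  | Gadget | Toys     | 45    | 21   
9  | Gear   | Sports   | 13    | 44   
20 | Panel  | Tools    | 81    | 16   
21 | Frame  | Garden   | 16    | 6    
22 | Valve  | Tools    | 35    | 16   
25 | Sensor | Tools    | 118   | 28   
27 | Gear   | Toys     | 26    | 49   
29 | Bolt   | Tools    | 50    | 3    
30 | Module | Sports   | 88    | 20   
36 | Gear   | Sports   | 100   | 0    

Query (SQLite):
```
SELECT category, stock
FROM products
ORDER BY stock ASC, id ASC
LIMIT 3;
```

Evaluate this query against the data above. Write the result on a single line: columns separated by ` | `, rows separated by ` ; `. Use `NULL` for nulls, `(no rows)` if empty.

Sports | 0 ; Tools | 3 ; Garden | 6

Sort by stock asc, tiebreak id asc: (0, id=36), (3, id=29), (6, id=21), (16, id=20), (16, id=22), (20, id=30) …. Take first 3.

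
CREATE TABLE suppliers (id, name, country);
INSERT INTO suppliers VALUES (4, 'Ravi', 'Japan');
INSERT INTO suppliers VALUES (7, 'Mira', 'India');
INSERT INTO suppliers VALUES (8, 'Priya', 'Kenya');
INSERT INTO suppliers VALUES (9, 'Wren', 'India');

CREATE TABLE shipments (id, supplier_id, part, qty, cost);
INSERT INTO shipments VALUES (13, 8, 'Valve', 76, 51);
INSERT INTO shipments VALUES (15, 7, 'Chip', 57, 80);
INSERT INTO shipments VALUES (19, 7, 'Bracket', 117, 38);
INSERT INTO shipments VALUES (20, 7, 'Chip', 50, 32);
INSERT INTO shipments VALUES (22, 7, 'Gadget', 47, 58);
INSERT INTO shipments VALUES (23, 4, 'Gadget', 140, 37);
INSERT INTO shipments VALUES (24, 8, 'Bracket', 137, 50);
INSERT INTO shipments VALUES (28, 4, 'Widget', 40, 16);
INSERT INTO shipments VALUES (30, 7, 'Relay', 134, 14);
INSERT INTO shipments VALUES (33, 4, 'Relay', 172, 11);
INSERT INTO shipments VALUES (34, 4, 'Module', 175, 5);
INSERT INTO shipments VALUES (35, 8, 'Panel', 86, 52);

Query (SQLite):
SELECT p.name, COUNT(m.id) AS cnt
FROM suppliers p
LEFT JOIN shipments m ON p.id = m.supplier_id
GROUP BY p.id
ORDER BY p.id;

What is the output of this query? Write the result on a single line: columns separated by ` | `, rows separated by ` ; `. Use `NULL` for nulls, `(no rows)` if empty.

LEFT JOIN keeps every suppliers row; unmatched ones get NULL for shipments columns.
Group by suppliers.id and compute COUNT(m.id). COUNT(col) of an all-NULL group is 0.
  4: ids {23, 28, 33, 34} → COUNT(m.id)=4
  7: ids {15, 19, 20, 22, 30} → COUNT(m.id)=5
  8: ids {13, 24, 35} → COUNT(m.id)=3
  9: ids {—} → COUNT(m.id)=0

Ravi | 4 ; Mira | 5 ; Priya | 3 ; Wren | 0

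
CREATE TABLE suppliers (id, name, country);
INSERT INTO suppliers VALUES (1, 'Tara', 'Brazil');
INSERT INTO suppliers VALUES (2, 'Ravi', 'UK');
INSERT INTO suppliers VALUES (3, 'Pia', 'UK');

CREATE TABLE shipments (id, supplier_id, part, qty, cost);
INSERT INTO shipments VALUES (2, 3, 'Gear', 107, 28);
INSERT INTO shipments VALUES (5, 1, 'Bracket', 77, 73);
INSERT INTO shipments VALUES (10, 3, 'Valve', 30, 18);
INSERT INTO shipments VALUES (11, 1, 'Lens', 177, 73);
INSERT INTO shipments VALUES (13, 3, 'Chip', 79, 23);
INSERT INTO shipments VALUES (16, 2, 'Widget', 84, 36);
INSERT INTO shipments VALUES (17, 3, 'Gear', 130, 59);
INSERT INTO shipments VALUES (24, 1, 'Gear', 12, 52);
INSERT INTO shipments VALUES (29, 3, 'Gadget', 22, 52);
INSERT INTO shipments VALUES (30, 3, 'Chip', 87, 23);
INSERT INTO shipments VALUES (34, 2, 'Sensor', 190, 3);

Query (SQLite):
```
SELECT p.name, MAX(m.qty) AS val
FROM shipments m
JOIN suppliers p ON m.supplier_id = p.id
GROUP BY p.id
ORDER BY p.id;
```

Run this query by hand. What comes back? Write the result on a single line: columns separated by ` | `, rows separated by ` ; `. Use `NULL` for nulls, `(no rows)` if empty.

Join each shipments row to its suppliers via supplier_id.
Group joined rows by suppliers.id; compute MAX(m.qty) per group.
  1: ids {5, 11, 24} → MAX(m.qty)=177
  2: ids {16, 34} → MAX(m.qty)=190
  3: ids {2, 10, 13, 17, 29, 30} → MAX(m.qty)=130

Tara | 177 ; Ravi | 190 ; Pia | 130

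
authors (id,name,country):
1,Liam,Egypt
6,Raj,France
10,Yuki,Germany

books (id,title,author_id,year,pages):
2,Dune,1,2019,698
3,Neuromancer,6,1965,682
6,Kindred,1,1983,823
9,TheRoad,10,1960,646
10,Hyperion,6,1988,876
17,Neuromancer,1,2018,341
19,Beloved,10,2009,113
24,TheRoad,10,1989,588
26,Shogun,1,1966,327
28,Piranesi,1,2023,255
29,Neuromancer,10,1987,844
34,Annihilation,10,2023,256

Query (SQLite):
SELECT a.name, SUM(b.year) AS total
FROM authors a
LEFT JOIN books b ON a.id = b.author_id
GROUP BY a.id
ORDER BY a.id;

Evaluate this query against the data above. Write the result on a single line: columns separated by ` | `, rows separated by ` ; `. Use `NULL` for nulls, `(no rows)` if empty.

LEFT JOIN keeps every authors row; unmatched ones get NULL for books columns.
Group by authors.id and compute SUM(b.year). SUM over an all-NULL group is NULL.
  1: ids {2, 6, 17, 26, 28} → SUM(b.year)=10009
  6: ids {3, 10} → SUM(b.year)=3953
  10: ids {9, 19, 24, 29, 34} → SUM(b.year)=9968

Liam | 10009 ; Raj | 3953 ; Yuki | 9968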